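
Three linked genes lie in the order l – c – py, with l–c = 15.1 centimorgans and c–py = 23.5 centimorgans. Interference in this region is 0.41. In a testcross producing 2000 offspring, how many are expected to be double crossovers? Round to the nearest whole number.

42

Map distances give recombination frequencies of 0.151 and 0.235 for the two intervals.
With interference 0.41 (so coincidence = 0.59), expected double-crossover frequency = 0.151 × 0.235 × 0.59 = 0.02094.
Expected number = 0.02094 × 2000 = 41.87 ≈ 42.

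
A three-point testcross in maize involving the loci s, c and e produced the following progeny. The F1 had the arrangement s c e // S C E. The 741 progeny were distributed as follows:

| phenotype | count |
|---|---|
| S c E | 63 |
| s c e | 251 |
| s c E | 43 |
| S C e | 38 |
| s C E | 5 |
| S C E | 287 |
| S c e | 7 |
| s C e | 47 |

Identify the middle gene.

s

The two rarest classes, S c e and s C E, are the double crossovers. Comparing them with the parentals, only the s allele has switched, so s is the middle locus and the order is e – s – c.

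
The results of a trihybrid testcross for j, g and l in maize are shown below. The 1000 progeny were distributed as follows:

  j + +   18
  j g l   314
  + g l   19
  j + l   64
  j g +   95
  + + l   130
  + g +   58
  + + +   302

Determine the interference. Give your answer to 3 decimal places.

0.112

The two most frequent reciprocal classes, j g l and + + +, are the parental types, so the F1 was j g l / + + +.
The two rarest classes, + g l and j + +, are the double crossovers. Comparing them with the parentals, only the j allele has switched, so j is the middle locus and the order is g – j – l.
g–j: (122 + 37)/1000 = 0.1590; j–l: (225 + 37)/1000 = 0.2620.
Expected DCO frequency = 0.1590 × 0.2620 ≈ 0.04166; observed = 37/1000 ≈ 0.03700.
Coefficient of coincidence = 0.03700/0.04166 ≈ 0.888; interference = 1 − 0.888 = 0.112.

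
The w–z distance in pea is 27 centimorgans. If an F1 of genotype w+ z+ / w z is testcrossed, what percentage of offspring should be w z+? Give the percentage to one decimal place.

13.5%

A map distance of 27 centimorgans corresponds to a recombination frequency of 0.270.
The F1 is w+ z+ / w z, so w z+ is a recombinant gamete class with expected frequency r/2 = 0.270/2 = 0.1350.
That is 0.1350 = 13.5% of the progeny.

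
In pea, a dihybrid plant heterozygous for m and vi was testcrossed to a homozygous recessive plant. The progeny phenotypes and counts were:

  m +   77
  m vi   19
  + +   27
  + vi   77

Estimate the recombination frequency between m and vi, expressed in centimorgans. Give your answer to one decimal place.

The two most frequent classes, + vi (77) and m + (77), are the parental types, so the F1 was + vi / m +.
The recombinant classes are + + and m vi: 27 + 19 = 46.
Recombination frequency = 46/200 = 0.2300 ≈ 23.0%, i.e. 23.0 centimorgans.

23.0 centimorgans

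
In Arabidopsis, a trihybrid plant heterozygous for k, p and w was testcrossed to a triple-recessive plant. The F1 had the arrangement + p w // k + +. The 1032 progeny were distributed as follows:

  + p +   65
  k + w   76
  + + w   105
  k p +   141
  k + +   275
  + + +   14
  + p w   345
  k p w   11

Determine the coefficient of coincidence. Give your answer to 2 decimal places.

The two rarest classes, k p w and + + +, are the double crossovers. Comparing them with the parentals, only the k allele has switched, so k is the middle locus and the order is p – k – w.
p–k: (246 + 25)/1032 = 0.2626; k–w: (141 + 25)/1032 = 0.1609.
Expected DCO frequency = 0.2626 × 0.1609 ≈ 0.04225; observed = 25/1032 ≈ 0.02422.
Coefficient of coincidence = 0.02422/0.04225 ≈ 0.57.

0.57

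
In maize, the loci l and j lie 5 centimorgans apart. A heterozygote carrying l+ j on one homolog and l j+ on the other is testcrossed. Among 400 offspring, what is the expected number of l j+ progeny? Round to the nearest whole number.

190

A map distance of 5 centimorgans corresponds to a recombination frequency of 0.050.
The F1 is l+ j / l j+, so l j+ is a parental gamete class with expected frequency (1 − r)/2 = 0.950/2 = 0.4750.
Expected number = 0.4750 × 400 = 190.00 ≈ 190.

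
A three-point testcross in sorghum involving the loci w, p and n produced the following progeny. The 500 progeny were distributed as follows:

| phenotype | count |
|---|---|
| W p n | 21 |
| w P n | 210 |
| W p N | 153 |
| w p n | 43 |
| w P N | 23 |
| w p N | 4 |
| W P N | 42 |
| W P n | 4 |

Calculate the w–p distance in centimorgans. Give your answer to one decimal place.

18.6 centimorgans

The two most frequent reciprocal classes, W p N and w P n, are the parental types, so the F1 was W p N / w P n.
The two rarest classes, w p N and W P n, are the double crossovers. Comparing them with the parentals, only the w allele has switched, so w is the middle locus and the order is n – w – p.
Crossovers in the w–p interval produce the single-crossover classes W P N and w p n (42 + 43 = 85) plus the double crossovers (8).
RF(w–p) = (85 + 8) / 500 = 93/500 = 0.1860 → 18.6 centimorgans.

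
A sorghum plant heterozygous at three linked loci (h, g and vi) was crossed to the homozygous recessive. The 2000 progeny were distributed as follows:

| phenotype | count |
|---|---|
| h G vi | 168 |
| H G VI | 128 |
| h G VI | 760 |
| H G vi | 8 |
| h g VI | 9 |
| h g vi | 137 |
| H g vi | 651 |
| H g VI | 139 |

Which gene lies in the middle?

The two most frequent reciprocal classes, h G VI and H g vi, are the parental types, so the F1 was h G VI / H g vi.
The two rarest classes, h g VI and H G vi, are the double crossovers. Comparing them with the parentals, only the g allele has switched, so g is the middle locus and the order is vi – g – h.

g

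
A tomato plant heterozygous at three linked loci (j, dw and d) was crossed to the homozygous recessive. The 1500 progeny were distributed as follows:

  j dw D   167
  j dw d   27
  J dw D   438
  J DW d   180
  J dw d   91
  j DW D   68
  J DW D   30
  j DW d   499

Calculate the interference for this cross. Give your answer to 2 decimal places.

0.02

The two most frequent reciprocal classes, j DW d and J dw D, are the parental types, so the F1 was j DW d / J dw D.
The two rarest classes, j dw d and J DW D, are the double crossovers. Comparing them with the parentals, only the dw allele has switched, so dw is the middle locus and the order is d – dw – j.
d–dw: (159 + 57)/1500 = 0.1440; dw–j: (347 + 57)/1500 = 0.2693.
Expected DCO frequency = 0.1440 × 0.2693 ≈ 0.03878; observed = 57/1500 ≈ 0.03800.
Coefficient of coincidence = 0.03800/0.03878 ≈ 0.98; interference = 1 − 0.98 = 0.02.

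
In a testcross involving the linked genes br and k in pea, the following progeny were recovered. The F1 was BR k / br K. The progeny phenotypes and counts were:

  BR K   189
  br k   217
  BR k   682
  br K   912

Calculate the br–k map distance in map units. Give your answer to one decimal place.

The recombinant classes are BR K and br k: 189 + 217 = 406.
Recombination frequency = 406/2000 = 0.2030 ≈ 20.3%, i.e. 20.3 map units.

20.3 map units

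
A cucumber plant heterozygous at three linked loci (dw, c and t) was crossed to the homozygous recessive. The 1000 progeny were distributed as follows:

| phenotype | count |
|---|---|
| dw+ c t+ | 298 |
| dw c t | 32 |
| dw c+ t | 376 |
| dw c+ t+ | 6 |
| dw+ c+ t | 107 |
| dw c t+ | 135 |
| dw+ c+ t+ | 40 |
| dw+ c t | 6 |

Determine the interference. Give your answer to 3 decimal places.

The two most frequent reciprocal classes, dw+ c t+ and dw c+ t, are the parental types, so the F1 was dw+ c t+ / dw c+ t.
The two rarest classes, dw+ c t and dw c+ t+, are the double crossovers. Comparing them with the parentals, only the t allele has switched, so t is the middle locus and the order is c – t – dw.
c–t: (72 + 12)/1000 = 0.0840; t–dw: (242 + 12)/1000 = 0.2540.
Expected DCO frequency = 0.0840 × 0.2540 ≈ 0.02134; observed = 12/1000 ≈ 0.01200.
Coefficient of coincidence = 0.01200/0.02134 ≈ 0.562; interference = 1 − 0.562 = 0.438.

0.438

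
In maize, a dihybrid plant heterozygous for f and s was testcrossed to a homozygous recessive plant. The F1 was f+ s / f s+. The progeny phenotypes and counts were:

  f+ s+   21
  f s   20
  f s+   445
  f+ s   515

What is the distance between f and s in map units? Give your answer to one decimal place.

The recombinant classes are f+ s+ and f s: 21 + 20 = 41.
Recombination frequency = 41/1001 = 0.0410 ≈ 4.1%, i.e. 4.1 map units.

4.1 map units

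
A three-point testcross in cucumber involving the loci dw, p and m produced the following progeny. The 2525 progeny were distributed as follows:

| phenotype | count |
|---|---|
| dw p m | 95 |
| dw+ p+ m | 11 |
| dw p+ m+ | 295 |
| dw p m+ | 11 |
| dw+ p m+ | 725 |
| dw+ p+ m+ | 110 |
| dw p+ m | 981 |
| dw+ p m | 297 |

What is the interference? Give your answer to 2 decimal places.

0.60

The two most frequent reciprocal classes, dw p+ m and dw+ p m+, are the parental types, so the F1 was dw p+ m / dw+ p m+.
The two rarest classes, dw+ p+ m and dw p m+, are the double crossovers. Comparing them with the parentals, only the dw allele has switched, so dw is the middle locus and the order is p – dw – m.
p–dw: (205 + 22)/2525 = 0.0899; dw–m: (592 + 22)/2525 = 0.2432.
Expected DCO frequency = 0.0899 × 0.2432 ≈ 0.02186; observed = 22/2525 ≈ 0.00871.
Coefficient of coincidence = 0.00871/0.02186 ≈ 0.40; interference = 1 − 0.40 = 0.60.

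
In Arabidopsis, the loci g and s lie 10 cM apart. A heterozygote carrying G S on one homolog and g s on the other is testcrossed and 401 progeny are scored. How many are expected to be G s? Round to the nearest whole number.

20

A map distance of 10 cM corresponds to a recombination frequency of 0.100.
The F1 is G S / g s, so G s is a recombinant gamete class with expected frequency r/2 = 0.100/2 = 0.0500.
Expected number = 0.0500 × 401 = 20.05 ≈ 20.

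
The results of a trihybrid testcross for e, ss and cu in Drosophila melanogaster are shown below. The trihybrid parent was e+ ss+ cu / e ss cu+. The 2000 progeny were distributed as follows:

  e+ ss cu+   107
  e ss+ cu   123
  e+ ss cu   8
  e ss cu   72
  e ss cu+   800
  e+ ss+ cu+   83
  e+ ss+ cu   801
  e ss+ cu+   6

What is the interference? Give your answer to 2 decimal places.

The two rarest classes, e+ ss cu and e ss+ cu+, are the double crossovers. Comparing them with the parentals, only the ss allele has switched, so ss is the middle locus and the order is e – ss – cu.
e–ss: (230 + 14)/2000 = 0.1220; ss–cu: (155 + 14)/2000 = 0.0845.
Expected DCO frequency = 0.1220 × 0.0845 ≈ 0.01031; observed = 14/2000 ≈ 0.00700.
Coefficient of coincidence = 0.00700/0.01031 ≈ 0.68; interference = 1 − 0.68 = 0.32.

0.32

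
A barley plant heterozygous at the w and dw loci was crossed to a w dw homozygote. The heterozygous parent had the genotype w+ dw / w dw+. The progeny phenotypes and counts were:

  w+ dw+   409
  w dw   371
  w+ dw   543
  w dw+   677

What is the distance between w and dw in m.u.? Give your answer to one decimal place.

39.0 m.u.

The recombinant classes are w+ dw+ and w dw: 409 + 371 = 780.
Recombination frequency = 780/2000 = 0.3900 ≈ 39.0%, i.e. 39.0 m.u.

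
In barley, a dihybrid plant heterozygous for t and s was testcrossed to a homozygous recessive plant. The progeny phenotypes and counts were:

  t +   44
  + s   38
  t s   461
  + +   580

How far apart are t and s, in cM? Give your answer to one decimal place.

7.3 cM

The two most frequent classes, + + (580) and t s (461), are the parental types, so the F1 was + + / t s.
The recombinant classes are + s and t +: 38 + 44 = 82.
Recombination frequency = 82/1123 = 0.0730 ≈ 7.3%, i.e. 7.3 cM.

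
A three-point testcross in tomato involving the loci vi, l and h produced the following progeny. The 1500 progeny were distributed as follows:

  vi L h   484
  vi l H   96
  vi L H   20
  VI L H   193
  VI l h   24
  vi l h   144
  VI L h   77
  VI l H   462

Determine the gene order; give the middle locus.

h

The two most frequent reciprocal classes, vi L h and VI l H, are the parental types, so the F1 was vi L h / VI l H.
The two rarest classes, vi L H and VI l h, are the double crossovers. Comparing them with the parentals, only the h allele has switched, so h is the middle locus and the order is vi – h – l.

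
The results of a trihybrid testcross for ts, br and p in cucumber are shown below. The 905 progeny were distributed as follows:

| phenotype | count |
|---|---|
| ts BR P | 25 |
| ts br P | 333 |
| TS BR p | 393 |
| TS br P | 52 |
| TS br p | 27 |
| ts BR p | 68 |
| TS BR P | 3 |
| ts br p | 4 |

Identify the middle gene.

p

The two most frequent reciprocal classes, ts br P and TS BR p, are the parental types, so the F1 was ts br P / TS BR p.
The two rarest classes, ts br p and TS BR P, are the double crossovers. Comparing them with the parentals, only the p allele has switched, so p is the middle locus and the order is ts – p – br.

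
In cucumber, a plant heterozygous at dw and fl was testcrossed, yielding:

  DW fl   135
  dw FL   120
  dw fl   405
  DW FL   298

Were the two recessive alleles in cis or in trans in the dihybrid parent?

The two most frequent classes are DW FL (298) and dw fl (405); these are the parental (non-recombinant) types.
So the F1 carried DW FL on one chromosome and dw fl on the other — the recessive alleles are on the same chromosome (cis / coupling).

cis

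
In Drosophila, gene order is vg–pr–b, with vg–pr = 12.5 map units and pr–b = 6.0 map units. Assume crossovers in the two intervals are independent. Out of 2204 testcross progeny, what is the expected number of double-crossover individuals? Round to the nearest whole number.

Map distances give recombination frequencies of 0.125 and 0.060 for the two intervals.
With no interference, expected double-crossover frequency = 0.125 × 0.060 = 0.00750.
Expected number = 0.00750 × 2204 = 16.53 ≈ 17.

17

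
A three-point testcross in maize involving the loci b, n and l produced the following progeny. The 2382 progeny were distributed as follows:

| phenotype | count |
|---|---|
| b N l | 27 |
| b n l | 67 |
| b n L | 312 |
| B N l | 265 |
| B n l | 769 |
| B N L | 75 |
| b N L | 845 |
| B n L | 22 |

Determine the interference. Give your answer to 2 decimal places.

The two most frequent reciprocal classes, B n l and b N L, are the parental types, so the F1 was B n l / b N L.
The two rarest classes, B n L and b N l, are the double crossovers. Comparing them with the parentals, only the l allele has switched, so l is the middle locus and the order is b – l – n.
b–l: (142 + 49)/2382 = 0.0802; l–n: (577 + 49)/2382 = 0.2628.
Expected DCO frequency = 0.0802 × 0.2628 ≈ 0.02108; observed = 49/2382 ≈ 0.02057.
Coefficient of coincidence = 0.02057/0.02108 ≈ 0.98; interference = 1 − 0.98 = 0.02.

0.02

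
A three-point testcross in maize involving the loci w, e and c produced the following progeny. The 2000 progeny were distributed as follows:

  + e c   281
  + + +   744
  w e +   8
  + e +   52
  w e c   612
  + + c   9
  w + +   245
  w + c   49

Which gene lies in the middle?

c

The two most frequent reciprocal classes, w e c and + + +, are the parental types, so the F1 was w e c / + + +.
The two rarest classes, w e + and + + c, are the double crossovers. Comparing them with the parentals, only the c allele has switched, so c is the middle locus and the order is e – c – w.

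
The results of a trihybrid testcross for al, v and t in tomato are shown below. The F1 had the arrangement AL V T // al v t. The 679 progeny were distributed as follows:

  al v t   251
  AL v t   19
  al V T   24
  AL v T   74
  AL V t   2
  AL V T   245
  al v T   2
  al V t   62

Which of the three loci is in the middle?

The two rarest classes, AL V t and al v T, are the double crossovers. Comparing them with the parentals, only the t allele has switched, so t is the middle locus and the order is al – t – v.

t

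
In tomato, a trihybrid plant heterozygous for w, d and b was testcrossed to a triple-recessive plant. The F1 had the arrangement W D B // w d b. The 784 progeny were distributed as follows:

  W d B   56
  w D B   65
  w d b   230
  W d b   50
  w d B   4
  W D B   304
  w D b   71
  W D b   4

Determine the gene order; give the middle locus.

The two rarest classes, W D b and w d B, are the double crossovers. Comparing them with the parentals, only the b allele has switched, so b is the middle locus and the order is w – b – d.

b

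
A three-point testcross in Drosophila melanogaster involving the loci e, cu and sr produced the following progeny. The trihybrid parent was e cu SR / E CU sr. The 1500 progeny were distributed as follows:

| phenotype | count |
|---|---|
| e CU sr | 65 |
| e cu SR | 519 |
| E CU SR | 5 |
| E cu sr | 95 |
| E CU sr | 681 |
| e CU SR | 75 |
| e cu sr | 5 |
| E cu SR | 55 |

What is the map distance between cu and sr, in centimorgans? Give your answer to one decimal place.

12.0 centimorgans

The two rarest classes, e cu sr and E CU SR, are the double crossovers. Comparing them with the parentals, only the sr allele has switched, so sr is the middle locus and the order is e – sr – cu.
Crossovers in the sr–cu interval produce the single-crossover classes e CU SR and E cu sr (75 + 95 = 170) plus the double crossovers (10).
RF(sr–cu) = (170 + 10) / 1500 = 180/1500 = 0.1200 → 12.0 centimorgans.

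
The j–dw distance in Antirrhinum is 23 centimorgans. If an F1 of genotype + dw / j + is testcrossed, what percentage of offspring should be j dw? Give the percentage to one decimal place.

A map distance of 23 centimorgans corresponds to a recombination frequency of 0.230.
The F1 is + dw / j +, so j dw is a recombinant gamete class with expected frequency r/2 = 0.230/2 = 0.1150.
That is 0.1150 = 11.5% of the progeny.

11.5%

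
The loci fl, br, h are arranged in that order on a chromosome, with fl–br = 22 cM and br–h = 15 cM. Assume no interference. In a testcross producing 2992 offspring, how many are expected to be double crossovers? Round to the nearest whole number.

99

Map distances give recombination frequencies of 0.220 and 0.150 for the two intervals.
With no interference, expected double-crossover frequency = 0.220 × 0.150 = 0.03300.
Expected number = 0.03300 × 2992 = 98.74 ≈ 99.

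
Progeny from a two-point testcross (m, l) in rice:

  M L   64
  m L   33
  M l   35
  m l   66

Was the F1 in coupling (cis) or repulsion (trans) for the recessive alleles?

The two most frequent classes are M L (64) and m l (66); these are the parental (non-recombinant) types.
So the F1 carried M L on one chromosome and m l on the other — the recessive alleles are on the same chromosome (cis / coupling).

cis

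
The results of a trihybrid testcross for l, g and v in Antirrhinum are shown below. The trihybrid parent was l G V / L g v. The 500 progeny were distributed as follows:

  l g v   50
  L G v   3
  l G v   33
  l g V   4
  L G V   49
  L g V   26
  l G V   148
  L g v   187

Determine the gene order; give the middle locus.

The two rarest classes, l g V and L G v, are the double crossovers. Comparing them with the parentals, only the g allele has switched, so g is the middle locus and the order is v – g – l.

g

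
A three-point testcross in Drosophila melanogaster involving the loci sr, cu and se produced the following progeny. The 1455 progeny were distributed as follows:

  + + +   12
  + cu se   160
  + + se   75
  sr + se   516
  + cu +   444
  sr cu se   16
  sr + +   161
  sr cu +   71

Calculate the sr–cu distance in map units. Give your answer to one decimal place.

The two most frequent reciprocal classes, + cu + and sr + se, are the parental types, so the F1 was + cu + / sr + se.
The two rarest classes, + + + and sr cu se, are the double crossovers. Comparing them with the parentals, only the cu allele has switched, so cu is the middle locus and the order is sr – cu – se.
Crossovers in the sr–cu interval produce the single-crossover classes sr cu + and + + se (71 + 75 = 146) plus the double crossovers (28).
RF(sr–cu) = (146 + 28) / 1455 = 174/1455 = 0.1196 → 12.0 map units.

12.0 map units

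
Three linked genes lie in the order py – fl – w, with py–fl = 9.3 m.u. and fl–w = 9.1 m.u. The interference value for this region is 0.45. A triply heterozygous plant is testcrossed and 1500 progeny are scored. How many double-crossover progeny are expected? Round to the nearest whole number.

7

Map distances give recombination frequencies of 0.093 and 0.091 for the two intervals.
With interference 0.45 (so coincidence = 0.55), expected double-crossover frequency = 0.093 × 0.091 × 0.55 = 0.00465.
Expected number = 0.00465 × 1500 = 6.98 ≈ 7.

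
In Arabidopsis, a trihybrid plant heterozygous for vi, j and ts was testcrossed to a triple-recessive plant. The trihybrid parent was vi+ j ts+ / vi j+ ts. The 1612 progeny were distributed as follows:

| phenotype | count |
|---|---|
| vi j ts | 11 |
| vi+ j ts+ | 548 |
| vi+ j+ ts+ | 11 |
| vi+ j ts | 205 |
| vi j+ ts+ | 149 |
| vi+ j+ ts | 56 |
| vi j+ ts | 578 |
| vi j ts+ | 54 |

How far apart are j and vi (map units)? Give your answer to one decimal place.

8.2 map units

The two rarest classes, vi+ j+ ts+ and vi j ts, are the double crossovers. Comparing them with the parentals, only the j allele has switched, so j is the middle locus and the order is vi – j – ts.
Crossovers in the vi–j interval produce the single-crossover classes vi j ts+ and vi+ j+ ts (54 + 56 = 110) plus the double crossovers (22).
RF(vi–j) = (110 + 22) / 1612 = 132/1612 = 0.0819 → 8.2 map units.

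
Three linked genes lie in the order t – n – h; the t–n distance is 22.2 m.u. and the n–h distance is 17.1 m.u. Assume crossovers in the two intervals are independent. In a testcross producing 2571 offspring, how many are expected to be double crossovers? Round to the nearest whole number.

98

Map distances give recombination frequencies of 0.222 and 0.171 for the two intervals.
With no interference, expected double-crossover frequency = 0.222 × 0.171 = 0.03796.
Expected number = 0.03796 × 2571 = 97.60 ≈ 98.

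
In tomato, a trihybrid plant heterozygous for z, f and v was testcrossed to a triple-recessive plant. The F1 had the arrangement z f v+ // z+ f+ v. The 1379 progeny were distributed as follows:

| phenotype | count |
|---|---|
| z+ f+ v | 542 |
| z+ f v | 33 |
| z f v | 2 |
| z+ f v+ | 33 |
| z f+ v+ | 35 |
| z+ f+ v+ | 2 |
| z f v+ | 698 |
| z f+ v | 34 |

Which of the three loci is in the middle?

v

The two rarest classes, z f v and z+ f+ v+, are the double crossovers. Comparing them with the parentals, only the v allele has switched, so v is the middle locus and the order is f – v – z.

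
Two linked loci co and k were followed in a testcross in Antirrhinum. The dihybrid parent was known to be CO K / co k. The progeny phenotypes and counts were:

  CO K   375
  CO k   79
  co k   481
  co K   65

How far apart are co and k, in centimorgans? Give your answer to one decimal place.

The recombinant classes are CO k and co K: 79 + 65 = 144.
Recombination frequency = 144/1000 = 0.1440 ≈ 14.4%, i.e. 14.4 centimorgans.

14.4 centimorgans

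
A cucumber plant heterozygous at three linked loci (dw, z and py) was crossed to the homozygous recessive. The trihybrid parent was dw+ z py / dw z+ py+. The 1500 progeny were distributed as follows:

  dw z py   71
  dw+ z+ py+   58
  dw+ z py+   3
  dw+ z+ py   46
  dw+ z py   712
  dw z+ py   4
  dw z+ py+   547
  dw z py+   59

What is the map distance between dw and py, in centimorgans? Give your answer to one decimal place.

9.1 centimorgans

The two rarest classes, dw+ z py+ and dw z+ py, are the double crossovers. Comparing them with the parentals, only the py allele has switched, so py is the middle locus and the order is z – py – dw.
Crossovers in the py–dw interval produce the single-crossover classes dw z py and dw+ z+ py+ (71 + 58 = 129) plus the double crossovers (7).
RF(py–dw) = (129 + 7) / 1500 = 136/1500 = 0.0907 → 9.1 centimorgans.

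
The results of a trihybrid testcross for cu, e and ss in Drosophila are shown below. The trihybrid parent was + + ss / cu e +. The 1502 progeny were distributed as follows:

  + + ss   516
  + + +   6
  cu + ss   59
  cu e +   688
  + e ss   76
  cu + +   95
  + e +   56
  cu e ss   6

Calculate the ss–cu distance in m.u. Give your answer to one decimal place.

8.5 m.u.

The two rarest classes, + + + and cu e ss, are the double crossovers. Comparing them with the parentals, only the ss allele has switched, so ss is the middle locus and the order is e – ss – cu.
Crossovers in the ss–cu interval produce the single-crossover classes cu + ss and + e + (59 + 56 = 115) plus the double crossovers (12).
RF(ss–cu) = (115 + 12) / 1502 = 127/1502 = 0.0846 → 8.5 m.u.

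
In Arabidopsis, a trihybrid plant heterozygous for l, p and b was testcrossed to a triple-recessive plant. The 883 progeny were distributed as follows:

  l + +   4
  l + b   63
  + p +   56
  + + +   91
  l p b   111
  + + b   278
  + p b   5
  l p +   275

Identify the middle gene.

p

The two most frequent reciprocal classes, + + b and l p +, are the parental types, so the F1 was + + b / l p +.
The two rarest classes, + p b and l + +, are the double crossovers. Comparing them with the parentals, only the p allele has switched, so p is the middle locus and the order is b – p – l.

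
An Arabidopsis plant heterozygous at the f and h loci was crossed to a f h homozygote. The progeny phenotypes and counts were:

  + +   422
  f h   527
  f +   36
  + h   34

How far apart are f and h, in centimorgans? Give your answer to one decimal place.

The two most frequent classes, + + (422) and f h (527), are the parental types, so the F1 was + + / f h.
The recombinant classes are + h and f +: 34 + 36 = 70.
Recombination frequency = 70/1019 = 0.0687 ≈ 6.9%, i.e. 6.9 centimorgans.

6.9 centimorgans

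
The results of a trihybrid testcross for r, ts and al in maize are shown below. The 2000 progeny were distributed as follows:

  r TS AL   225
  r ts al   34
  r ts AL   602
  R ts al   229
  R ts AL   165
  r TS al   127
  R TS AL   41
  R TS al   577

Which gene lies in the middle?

The two most frequent reciprocal classes, R TS al and r ts AL, are the parental types, so the F1 was R TS al / r ts AL.
The two rarest classes, R TS AL and r ts al, are the double crossovers. Comparing them with the parentals, only the al allele has switched, so al is the middle locus and the order is r – al – ts.

al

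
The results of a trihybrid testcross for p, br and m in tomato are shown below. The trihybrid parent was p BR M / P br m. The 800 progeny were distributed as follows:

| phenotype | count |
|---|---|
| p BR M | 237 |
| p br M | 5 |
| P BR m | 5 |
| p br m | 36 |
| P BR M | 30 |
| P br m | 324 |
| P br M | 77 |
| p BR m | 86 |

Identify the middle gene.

The two rarest classes, p br M and P BR m, are the double crossovers. Comparing them with the parentals, only the br allele has switched, so br is the middle locus and the order is m – br – p.

br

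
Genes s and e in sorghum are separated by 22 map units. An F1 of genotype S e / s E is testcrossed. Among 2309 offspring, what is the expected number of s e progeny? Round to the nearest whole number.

A map distance of 22 map units corresponds to a recombination frequency of 0.220.
The F1 is S e / s E, so s e is a recombinant gamete class with expected frequency r/2 = 0.220/2 = 0.1100.
Expected number = 0.1100 × 2309 = 253.99 ≈ 254.

254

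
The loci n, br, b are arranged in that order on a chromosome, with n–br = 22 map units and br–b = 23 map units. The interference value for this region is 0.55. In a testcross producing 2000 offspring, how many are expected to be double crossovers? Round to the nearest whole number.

Map distances give recombination frequencies of 0.220 and 0.230 for the two intervals.
With interference 0.55 (so coincidence = 0.45), expected double-crossover frequency = 0.220 × 0.230 × 0.45 = 0.02277.
Expected number = 0.02277 × 2000 = 45.54 ≈ 46.

46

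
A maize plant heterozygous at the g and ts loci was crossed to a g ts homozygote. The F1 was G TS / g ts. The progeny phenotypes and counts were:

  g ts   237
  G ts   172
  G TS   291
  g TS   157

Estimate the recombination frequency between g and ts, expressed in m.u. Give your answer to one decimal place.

38.4 m.u.

The recombinant classes are G ts and g TS: 172 + 157 = 329.
Recombination frequency = 329/857 = 0.3839 ≈ 38.4%, i.e. 38.4 m.u.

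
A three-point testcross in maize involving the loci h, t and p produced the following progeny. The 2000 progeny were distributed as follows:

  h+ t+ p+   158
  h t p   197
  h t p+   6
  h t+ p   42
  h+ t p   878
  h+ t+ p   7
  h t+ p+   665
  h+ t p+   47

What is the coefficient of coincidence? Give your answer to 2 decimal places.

The two most frequent reciprocal classes, h t+ p+ and h+ t p, are the parental types, so the F1 was h t+ p+ / h+ t p.
The two rarest classes, h t p+ and h+ t+ p, are the double crossovers. Comparing them with the parentals, only the t allele has switched, so t is the middle locus and the order is p – t – h.
p–t: (89 + 13)/2000 = 0.0510; t–h: (355 + 13)/2000 = 0.1840.
Expected DCO frequency = 0.0510 × 0.1840 ≈ 0.00938; observed = 13/2000 ≈ 0.00650.
Coefficient of coincidence = 0.00650/0.00938 ≈ 0.69.

0.69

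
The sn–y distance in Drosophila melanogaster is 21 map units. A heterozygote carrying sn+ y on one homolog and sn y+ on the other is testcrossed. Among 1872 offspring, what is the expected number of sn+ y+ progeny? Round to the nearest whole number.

197

A map distance of 21 map units corresponds to a recombination frequency of 0.210.
The F1 is sn+ y / sn y+, so sn+ y+ is a recombinant gamete class with expected frequency r/2 = 0.210/2 = 0.1050.
Expected number = 0.1050 × 1872 = 196.56 ≈ 197.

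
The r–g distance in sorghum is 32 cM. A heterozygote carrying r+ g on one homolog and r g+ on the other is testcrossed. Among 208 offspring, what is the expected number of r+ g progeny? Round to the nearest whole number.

71

A map distance of 32 cM corresponds to a recombination frequency of 0.320.
The F1 is r+ g / r g+, so r+ g is a parental gamete class with expected frequency (1 − r)/2 = 0.680/2 = 0.3400.
Expected number = 0.3400 × 208 = 70.72 ≈ 71.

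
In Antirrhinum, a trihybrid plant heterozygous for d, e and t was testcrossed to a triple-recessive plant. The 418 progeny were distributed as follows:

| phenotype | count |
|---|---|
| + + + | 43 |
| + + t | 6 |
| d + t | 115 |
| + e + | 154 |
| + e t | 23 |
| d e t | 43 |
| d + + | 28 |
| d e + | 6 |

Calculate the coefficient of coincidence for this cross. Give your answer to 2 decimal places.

The two most frequent reciprocal classes, + e + and d + t, are the parental types, so the F1 was + e + / d + t.
The two rarest classes, d e + and + + t, are the double crossovers. Comparing them with the parentals, only the d allele has switched, so d is the middle locus and the order is t – d – e.
t–d: (51 + 12)/418 = 0.1507; d–e: (86 + 12)/418 = 0.2344.
Expected DCO frequency = 0.1507 × 0.2344 ≈ 0.03532; observed = 12/418 ≈ 0.02871.
Coefficient of coincidence = 0.02871/0.03532 ≈ 0.81.

0.81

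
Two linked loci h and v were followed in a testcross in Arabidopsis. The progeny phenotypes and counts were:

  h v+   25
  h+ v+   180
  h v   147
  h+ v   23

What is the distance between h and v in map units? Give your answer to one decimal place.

The two most frequent classes, h+ v+ (180) and h v (147), are the parental types, so the F1 was h+ v+ / h v.
The recombinant classes are h+ v and h v+: 23 + 25 = 48.
Recombination frequency = 48/375 = 0.1280 ≈ 12.8%, i.e. 12.8 map units.

12.8 map units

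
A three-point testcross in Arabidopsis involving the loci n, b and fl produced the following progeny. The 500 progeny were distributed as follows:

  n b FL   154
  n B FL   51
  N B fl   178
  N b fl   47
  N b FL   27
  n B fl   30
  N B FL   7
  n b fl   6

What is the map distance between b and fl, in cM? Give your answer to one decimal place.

The two most frequent reciprocal classes, N B fl and n b FL, are the parental types, so the F1 was N B fl / n b FL.
The two rarest classes, N B FL and n b fl, are the double crossovers. Comparing them with the parentals, only the fl allele has switched, so fl is the middle locus and the order is n – fl – b.
Crossovers in the fl–b interval produce the single-crossover classes N b fl and n B FL (47 + 51 = 98) plus the double crossovers (13).
RF(fl–b) = (98 + 13) / 500 = 111/500 = 0.2220 → 22.2 cM.

22.2 cM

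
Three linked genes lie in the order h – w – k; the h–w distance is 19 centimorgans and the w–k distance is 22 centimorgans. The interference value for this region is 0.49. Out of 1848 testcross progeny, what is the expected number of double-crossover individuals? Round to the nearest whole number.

39

Map distances give recombination frequencies of 0.190 and 0.220 for the two intervals.
With interference 0.49 (so coincidence = 0.51), expected double-crossover frequency = 0.190 × 0.220 × 0.51 = 0.02132.
Expected number = 0.02132 × 1848 = 39.40 ≈ 39.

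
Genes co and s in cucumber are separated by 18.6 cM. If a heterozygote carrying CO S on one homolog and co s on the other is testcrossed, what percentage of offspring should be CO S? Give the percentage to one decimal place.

40.7%

A map distance of 18.6 cM corresponds to a recombination frequency of 0.186.
The F1 is CO S / co s, so CO S is a parental gamete class with expected frequency (1 − r)/2 = 0.814/2 = 0.4070.
That is 0.4070 = 40.7% of the progeny.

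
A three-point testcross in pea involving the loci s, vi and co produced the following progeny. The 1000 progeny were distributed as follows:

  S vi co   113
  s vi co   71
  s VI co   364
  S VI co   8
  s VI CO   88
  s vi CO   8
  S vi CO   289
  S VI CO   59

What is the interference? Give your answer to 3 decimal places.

The two most frequent reciprocal classes, s VI co and S vi CO, are the parental types, so the F1 was s VI co / S vi CO.
The two rarest classes, S VI co and s vi CO, are the double crossovers. Comparing them with the parentals, only the s allele has switched, so s is the middle locus and the order is co – s – vi.
co–s: (201 + 16)/1000 = 0.2170; s–vi: (130 + 16)/1000 = 0.1460.
Expected DCO frequency = 0.2170 × 0.1460 ≈ 0.03168; observed = 16/1000 ≈ 0.01600.
Coefficient of coincidence = 0.01600/0.03168 ≈ 0.505; interference = 1 − 0.505 = 0.495.

0.495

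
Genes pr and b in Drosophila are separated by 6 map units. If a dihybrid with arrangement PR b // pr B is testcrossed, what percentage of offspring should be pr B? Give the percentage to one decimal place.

A map distance of 6 map units corresponds to a recombination frequency of 0.060.
The F1 is PR b / pr B, so pr B is a parental gamete class with expected frequency (1 − r)/2 = 0.940/2 = 0.4700.
That is 0.4700 = 47.0% of the progeny.

47.0%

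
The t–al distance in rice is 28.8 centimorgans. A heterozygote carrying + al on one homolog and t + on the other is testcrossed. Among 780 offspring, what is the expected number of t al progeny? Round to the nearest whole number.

112

A map distance of 28.8 centimorgans corresponds to a recombination frequency of 0.288.
The F1 is + al / t +, so t al is a recombinant gamete class with expected frequency r/2 = 0.288/2 = 0.1440.
Expected number = 0.1440 × 780 = 112.32 ≈ 112.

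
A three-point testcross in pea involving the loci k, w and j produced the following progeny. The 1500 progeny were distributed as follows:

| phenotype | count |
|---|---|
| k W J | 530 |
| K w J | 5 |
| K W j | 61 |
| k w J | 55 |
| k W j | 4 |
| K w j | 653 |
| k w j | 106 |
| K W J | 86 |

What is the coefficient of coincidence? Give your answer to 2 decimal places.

The two most frequent reciprocal classes, K w j and k W J, are the parental types, so the F1 was K w j / k W J.
The two rarest classes, K w J and k W j, are the double crossovers. Comparing them with the parentals, only the j allele has switched, so j is the middle locus and the order is w – j – k.
w–j: (116 + 9)/1500 = 0.0833; j–k: (192 + 9)/1500 = 0.1340.
Expected DCO frequency = 0.0833 × 0.1340 ≈ 0.01116; observed = 9/1500 ≈ 0.00600.
Coefficient of coincidence = 0.00600/0.01116 ≈ 0.54.

0.54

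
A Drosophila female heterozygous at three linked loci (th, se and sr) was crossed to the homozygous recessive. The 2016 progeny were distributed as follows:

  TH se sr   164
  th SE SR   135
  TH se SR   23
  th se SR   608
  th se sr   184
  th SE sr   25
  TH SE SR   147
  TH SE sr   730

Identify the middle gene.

The two most frequent reciprocal classes, th se SR and TH SE sr, are the parental types, so the F1 was th se SR / TH SE sr.
The two rarest classes, TH se SR and th SE sr, are the double crossovers. Comparing them with the parentals, only the th allele has switched, so th is the middle locus and the order is se – th – sr.

th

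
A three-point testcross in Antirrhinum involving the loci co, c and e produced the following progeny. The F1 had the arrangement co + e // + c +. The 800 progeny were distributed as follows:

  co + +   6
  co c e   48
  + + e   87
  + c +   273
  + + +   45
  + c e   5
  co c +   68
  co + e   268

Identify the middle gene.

e

The two rarest classes, co + + and + c e, are the double crossovers. Comparing them with the parentals, only the e allele has switched, so e is the middle locus and the order is c – e – co.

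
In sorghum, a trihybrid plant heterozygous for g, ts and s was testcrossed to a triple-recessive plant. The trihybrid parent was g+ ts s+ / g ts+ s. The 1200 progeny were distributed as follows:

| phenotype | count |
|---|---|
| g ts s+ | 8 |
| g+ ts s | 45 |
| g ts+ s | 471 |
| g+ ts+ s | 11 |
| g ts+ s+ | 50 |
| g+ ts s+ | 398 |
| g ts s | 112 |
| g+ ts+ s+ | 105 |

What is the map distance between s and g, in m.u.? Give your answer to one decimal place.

9.5 m.u.

The two rarest classes, g ts s+ and g+ ts+ s, are the double crossovers. Comparing them with the parentals, only the g allele has switched, so g is the middle locus and the order is ts – g – s.
Crossovers in the g–s interval produce the single-crossover classes g+ ts s and g ts+ s+ (45 + 50 = 95) plus the double crossovers (19).
RF(g–s) = (95 + 19) / 1200 = 114/1200 = 0.0950 → 9.5 m.u.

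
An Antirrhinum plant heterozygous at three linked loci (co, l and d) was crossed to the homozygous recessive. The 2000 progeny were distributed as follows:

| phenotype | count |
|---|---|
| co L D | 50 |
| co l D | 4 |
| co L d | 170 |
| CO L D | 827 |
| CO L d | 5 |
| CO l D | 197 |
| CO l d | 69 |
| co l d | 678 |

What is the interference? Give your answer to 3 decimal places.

The two most frequent reciprocal classes, co l d and CO L D, are the parental types, so the F1 was co l d / CO L D.
The two rarest classes, co l D and CO L d, are the double crossovers. Comparing them with the parentals, only the d allele has switched, so d is the middle locus and the order is l – d – co.
l–d: (367 + 9)/2000 = 0.1880; d–co: (119 + 9)/2000 = 0.0640.
Expected DCO frequency = 0.1880 × 0.0640 ≈ 0.01203; observed = 9/2000 ≈ 0.00450.
Coefficient of coincidence = 0.00450/0.01203 ≈ 0.374; interference = 1 − 0.374 = 0.626.

0.626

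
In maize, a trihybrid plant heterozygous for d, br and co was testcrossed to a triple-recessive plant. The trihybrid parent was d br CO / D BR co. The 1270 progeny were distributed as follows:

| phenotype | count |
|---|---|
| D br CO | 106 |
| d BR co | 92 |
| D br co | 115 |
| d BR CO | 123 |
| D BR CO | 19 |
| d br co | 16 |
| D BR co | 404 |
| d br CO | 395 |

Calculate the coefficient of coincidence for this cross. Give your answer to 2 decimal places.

0.70

The two rarest classes, d br co and D BR CO, are the double crossovers. Comparing them with the parentals, only the co allele has switched, so co is the middle locus and the order is d – co – br.
d–co: (198 + 35)/1270 = 0.1835; co–br: (238 + 35)/1270 = 0.2150.
Expected DCO frequency = 0.1835 × 0.2150 ≈ 0.03945; observed = 35/1270 ≈ 0.02756.
Coefficient of coincidence = 0.02756/0.03945 ≈ 0.70.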